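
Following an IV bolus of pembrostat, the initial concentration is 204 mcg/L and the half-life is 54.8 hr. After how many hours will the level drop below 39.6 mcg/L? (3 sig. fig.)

130 hours

k = ln 2 / 54.8 = 0.01265 hr⁻¹
C(t) = C₀ e^(−kt)  ⇒  t = ln(C₀/C) / k
t = ln(204/39.6) / 0.01265 = 1.639 / 0.01265 ≈ 130 hours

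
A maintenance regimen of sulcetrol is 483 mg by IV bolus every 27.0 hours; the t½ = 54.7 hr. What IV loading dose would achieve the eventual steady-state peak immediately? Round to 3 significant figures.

k = ln 2 / 54.7 = 0.01267 hr⁻¹
Accumulation ratio R = 1 / (1 − e^(−kτ)) = 1 / (1 − e^(−0.01267×27.0)) = 1 / (1 − 0.7102) = 3.451
Loading dose = maintenance dose × R = 483 × 3.451 ≈ 1670 mg

1670 mg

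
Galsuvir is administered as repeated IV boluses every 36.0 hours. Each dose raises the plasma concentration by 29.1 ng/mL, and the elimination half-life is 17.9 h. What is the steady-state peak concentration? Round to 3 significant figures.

k = ln 2 / 17.9 = 0.03872 h⁻¹
Fraction remaining after one interval: e^(−kτ) = e^(−0.03872 × 36.0) = 0.2481
R = 1 / (1 − 0.2481) = 1.330
Css,max = 29.1 × 1.330 ≈ 38.7 ng/mL

38.7 ng/mL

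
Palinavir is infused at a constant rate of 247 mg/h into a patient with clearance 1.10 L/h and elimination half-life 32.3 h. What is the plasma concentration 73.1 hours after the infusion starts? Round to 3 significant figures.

178 mg/L

Css = rate / CL = 247 / 1.10 = 224.5 mg/L
k = ln 2 / 32.3 = 0.02146 h⁻¹
C(t) = Css (1 − e^(−kt)) = 224.5 × (1 − e^(−1.569)) = 224.5 × 0.7917 ≈ 178 mg/L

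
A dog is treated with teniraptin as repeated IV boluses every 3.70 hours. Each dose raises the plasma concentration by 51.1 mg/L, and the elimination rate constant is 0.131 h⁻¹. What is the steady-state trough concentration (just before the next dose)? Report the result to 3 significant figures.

Fraction remaining after one interval: e^(−kτ) = e^(−0.1310 × 3.70) = 0.6159
R = 1 / (1 − 0.6159) = 2.603
Css,max = 51.1 × 2.603 = 133.0 mg/L
Css,min = Css,max × e^(−kτ) = 133.0 × 0.6159 ≈ 81.9 mg/L

81.9 mg/L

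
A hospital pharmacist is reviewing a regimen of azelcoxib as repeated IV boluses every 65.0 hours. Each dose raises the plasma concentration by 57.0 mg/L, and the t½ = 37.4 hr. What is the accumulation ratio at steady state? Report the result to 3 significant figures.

1.43

k = ln 2 / 37.4 = 0.01853 hr⁻¹
Fraction remaining after one interval: e^(−kτ) = e^(−0.01853 × 65.0) = 0.2998
R = 1 / (1 − 0.2998) = 1 / 0.7002 ≈ 1.43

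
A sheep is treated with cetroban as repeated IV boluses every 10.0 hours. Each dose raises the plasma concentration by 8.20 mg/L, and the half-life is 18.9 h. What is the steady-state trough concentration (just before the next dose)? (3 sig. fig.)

18.5 mg/L

k = ln 2 / 18.9 = 0.03667 h⁻¹
Fraction remaining after one interval: e^(−kτ) = e^(−0.03667 × 10.0) = 0.6930
R = 1 / (1 − 0.6930) = 3.257
Css,max = 8.20 × 3.257 = 26.71 mg/L
Css,min = Css,max × e^(−kτ) = 26.71 × 0.6930 ≈ 18.5 mg/L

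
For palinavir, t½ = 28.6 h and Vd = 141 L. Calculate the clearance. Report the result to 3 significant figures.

k = ln 2 / t½ = ln 2 / 28.6 = 0.02424 h⁻¹
CL = k · V = 0.02424 × 141 ≈ 3.42 L/h

3.42 L/h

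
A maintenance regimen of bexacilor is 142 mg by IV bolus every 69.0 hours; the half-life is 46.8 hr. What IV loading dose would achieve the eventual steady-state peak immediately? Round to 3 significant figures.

k = ln 2 / 46.8 = 0.01481 hr⁻¹
Accumulation ratio R = 1 / (1 − e^(−kτ)) = 1 / (1 − e^(−0.01481×69.0)) = 1 / (1 − 0.3599) = 1.562
Loading dose = maintenance dose × R = 142 × 1.562 ≈ 222 mg

222 mg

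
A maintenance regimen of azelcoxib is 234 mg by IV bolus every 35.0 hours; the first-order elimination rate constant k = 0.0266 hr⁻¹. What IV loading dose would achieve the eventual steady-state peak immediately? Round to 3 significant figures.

Accumulation ratio R = 1 / (1 − e^(−kτ)) = 1 / (1 − e^(−0.02660×35.0)) = 1 / (1 − 0.3942) = 1.651
Loading dose = maintenance dose × R = 234 × 1.651 ≈ 386 mg

386 mg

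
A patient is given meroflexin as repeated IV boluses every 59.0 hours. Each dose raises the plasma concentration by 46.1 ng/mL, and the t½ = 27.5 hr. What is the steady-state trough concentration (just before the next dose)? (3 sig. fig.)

k = ln 2 / 27.5 = 0.02521 hr⁻¹
Fraction remaining after one interval: e^(−kτ) = e^(−0.02521 × 59.0) = 0.2260
R = 1 / (1 − 0.2260) = 1.292
Css,max = 46.1 × 1.292 = 59.56 ng/mL
Css,min = Css,max × e^(−kτ) = 59.56 × 0.2260 ≈ 13.5 ng/mL

13.5 ng/mL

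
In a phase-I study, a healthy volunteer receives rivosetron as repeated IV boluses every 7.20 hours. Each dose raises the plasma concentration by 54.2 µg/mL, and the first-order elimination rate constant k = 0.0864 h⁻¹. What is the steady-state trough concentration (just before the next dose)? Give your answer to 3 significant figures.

62.8 µg/mL

Fraction remaining after one interval: e^(−kτ) = e^(−0.08640 × 7.20) = 0.5368
R = 1 / (1 − 0.5368) = 2.159
Css,max = 54.2 × 2.159 = 117.0 µg/mL
Css,min = Css,max × e^(−kτ) = 117.0 × 0.5368 ≈ 62.8 µg/mL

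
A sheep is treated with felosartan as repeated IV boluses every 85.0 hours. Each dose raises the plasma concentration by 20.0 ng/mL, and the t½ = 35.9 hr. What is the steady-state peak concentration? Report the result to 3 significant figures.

24.8 ng/mL

k = ln 2 / 35.9 = 0.01931 hr⁻¹
Fraction remaining after one interval: e^(−kτ) = e^(−0.01931 × 85.0) = 0.1938
R = 1 / (1 − 0.1938) = 1.240
Css,max = 20.0 × 1.240 ≈ 24.8 ng/mL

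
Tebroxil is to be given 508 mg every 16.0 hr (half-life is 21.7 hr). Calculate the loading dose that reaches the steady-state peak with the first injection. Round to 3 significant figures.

1270 mg

k = ln 2 / 21.7 = 0.03194 hr⁻¹
Accumulation ratio R = 1 / (1 − e^(−kτ)) = 1 / (1 − e^(−0.03194×16.0)) = 1 / (1 − 0.5998) = 2.499
Loading dose = maintenance dose × R = 508 × 2.499 ≈ 1270 mg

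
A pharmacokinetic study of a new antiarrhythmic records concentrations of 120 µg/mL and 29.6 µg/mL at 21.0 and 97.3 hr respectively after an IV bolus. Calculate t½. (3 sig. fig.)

37.8 hours

k = ln(C₁/C₂) / (t₂ − t₁) = ln(120/29.6) / (97.3 − 21.0)
  = 1.400 / 76.30 = 0.01834 hr⁻¹
t½ = ln 2 / k = ln 2 / 0.01834 ≈ 37.8 hours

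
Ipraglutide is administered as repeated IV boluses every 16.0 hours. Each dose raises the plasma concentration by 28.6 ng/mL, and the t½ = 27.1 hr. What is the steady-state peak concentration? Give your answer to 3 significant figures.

85.2 ng/mL

k = ln 2 / 27.1 = 0.02558 hr⁻¹
Fraction remaining after one interval: e^(−kτ) = e^(−0.02558 × 16.0) = 0.6642
R = 1 / (1 − 0.6642) = 2.978
Css,max = 28.6 × 2.978 ≈ 85.2 ng/mL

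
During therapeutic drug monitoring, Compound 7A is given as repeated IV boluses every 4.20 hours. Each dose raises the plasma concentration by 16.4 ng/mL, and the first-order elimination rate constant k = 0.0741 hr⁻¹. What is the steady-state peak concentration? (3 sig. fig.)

61.3 ng/mL

Fraction remaining after one interval: e^(−kτ) = e^(−0.07410 × 4.20) = 0.7326
R = 1 / (1 − 0.7326) = 3.739
Css,max = 16.4 × 3.739 ≈ 61.3 ng/mL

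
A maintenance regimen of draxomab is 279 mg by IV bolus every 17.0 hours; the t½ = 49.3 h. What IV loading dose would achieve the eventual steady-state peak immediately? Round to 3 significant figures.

1310 mg

k = ln 2 / 49.3 = 0.01406 h⁻¹
Accumulation ratio R = 1 / (1 − e^(−kτ)) = 1 / (1 − e^(−0.01406×17.0)) = 1 / (1 − 0.7874) = 4.704
Loading dose = maintenance dose × R = 279 × 4.704 ≈ 1310 mg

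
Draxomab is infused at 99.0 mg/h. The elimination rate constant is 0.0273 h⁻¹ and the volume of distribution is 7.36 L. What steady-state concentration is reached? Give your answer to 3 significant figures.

493 mg/L

CL = k · V = 0.0273 × 7.36 = 0.2009 L/h
Css = rate / CL = 99.0 / 0.2009 ≈ 493 mg/L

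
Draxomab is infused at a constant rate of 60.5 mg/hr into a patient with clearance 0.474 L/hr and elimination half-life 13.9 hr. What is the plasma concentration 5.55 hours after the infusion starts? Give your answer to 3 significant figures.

Css = rate / CL = 60.5 / 0.474 = 127.6 mg/L
k = ln 2 / 13.9 = 0.04987 hr⁻¹
C(t) = Css (1 − e^(−kt)) = 127.6 × (1 − e^(−0.2768)) = 127.6 × 0.2418 ≈ 30.9 mg/L

30.9 mg/L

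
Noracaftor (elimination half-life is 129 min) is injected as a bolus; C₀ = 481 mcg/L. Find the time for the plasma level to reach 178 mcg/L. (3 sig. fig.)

185 minutes

k = ln 2 / 129 = 0.005373 min⁻¹
C(t) = C₀ e^(−kt)  ⇒  t = ln(C₀/C) / k
t = ln(481/178) / 0.005373 = 0.9941 / 0.005373 ≈ 185 minutes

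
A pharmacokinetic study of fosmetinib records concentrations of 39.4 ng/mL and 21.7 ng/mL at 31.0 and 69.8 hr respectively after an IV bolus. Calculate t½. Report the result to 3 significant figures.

k = ln(C₁/C₂) / (t₂ − t₁) = ln(39.4/21.7) / (69.8 − 31.0)
  = 0.5965 / 38.80 = 0.01537 hr⁻¹
t½ = ln 2 / k = ln 2 / 0.01537 ≈ 45.1 hours

45.1 hours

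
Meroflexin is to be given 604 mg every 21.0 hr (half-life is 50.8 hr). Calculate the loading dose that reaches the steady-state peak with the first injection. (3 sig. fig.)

k = ln 2 / 50.8 = 0.01364 hr⁻¹
Accumulation ratio R = 1 / (1 − e^(−kτ)) = 1 / (1 − e^(−0.01364×21.0)) = 1 / (1 − 0.7509) = 4.014
Loading dose = maintenance dose × R = 604 × 4.014 ≈ 2420 mg

2420 mg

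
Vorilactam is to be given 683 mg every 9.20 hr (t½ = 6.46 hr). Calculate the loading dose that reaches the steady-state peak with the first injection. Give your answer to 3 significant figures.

1090 mg

k = ln 2 / 6.46 = 0.1073 hr⁻¹
Accumulation ratio R = 1 / (1 − e^(−kτ)) = 1 / (1 − e^(−0.1073×9.20)) = 1 / (1 − 0.3726) = 1.594
Loading dose = maintenance dose × R = 683 × 1.594 ≈ 1090 mg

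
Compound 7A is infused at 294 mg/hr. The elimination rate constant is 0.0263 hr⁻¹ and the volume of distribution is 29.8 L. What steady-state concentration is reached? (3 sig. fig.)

CL = k · V = 0.0263 × 29.8 = 0.7837 L/hr
Css = rate / CL = 294 / 0.7837 ≈ 375 µg/mL

375 µg/mL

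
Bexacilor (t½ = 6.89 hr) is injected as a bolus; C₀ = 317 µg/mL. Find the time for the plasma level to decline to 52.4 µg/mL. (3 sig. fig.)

k = ln 2 / 6.89 = 0.1006 hr⁻¹
C(t) = C₀ e^(−kt)  ⇒  t = ln(C₀/C) / k
t = ln(317/52.4) / 0.1006 = 1.800 / 0.1006 ≈ 17.9 hours

17.9 hours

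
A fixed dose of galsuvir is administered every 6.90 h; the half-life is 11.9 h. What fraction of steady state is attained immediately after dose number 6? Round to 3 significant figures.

0.910

k = ln 2 / 11.9 = 0.05825 h⁻¹
f_n = 1 − e^(−nkτ) = 1 − e^(−6 × 0.05825 × 6.90) = 1 − e^(−2.411) = 1 − 0.08968 ≈ 0.910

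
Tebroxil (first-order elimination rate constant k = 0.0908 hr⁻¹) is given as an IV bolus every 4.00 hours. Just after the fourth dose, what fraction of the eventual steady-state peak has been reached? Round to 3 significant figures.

0.766

f_n = 1 − e^(−nkτ) = 1 − e^(−4 × 0.09080 × 4.00) = 1 − e^(−1.453) = 1 − 0.2339 ≈ 0.766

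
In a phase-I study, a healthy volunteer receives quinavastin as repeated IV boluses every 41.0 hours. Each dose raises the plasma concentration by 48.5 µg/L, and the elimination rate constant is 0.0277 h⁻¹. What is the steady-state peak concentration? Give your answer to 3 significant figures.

71.4 µg/L

Fraction remaining after one interval: e^(−kτ) = e^(−0.02770 × 41.0) = 0.3212
R = 1 / (1 − 0.3212) = 1.473
Css,max = 48.5 × 1.473 ≈ 71.4 µg/L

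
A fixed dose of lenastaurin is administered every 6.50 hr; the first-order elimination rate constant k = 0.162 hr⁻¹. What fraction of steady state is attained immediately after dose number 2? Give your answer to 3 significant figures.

0.878

f_n = 1 − e^(−nkτ) = 1 − e^(−2 × 0.1620 × 6.50) = 1 − e^(−2.106) = 1 − 0.1217 ≈ 0.878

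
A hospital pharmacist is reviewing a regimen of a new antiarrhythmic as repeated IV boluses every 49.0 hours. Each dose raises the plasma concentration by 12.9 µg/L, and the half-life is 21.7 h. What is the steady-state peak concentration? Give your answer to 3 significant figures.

k = ln 2 / 21.7 = 0.03194 h⁻¹
Fraction remaining after one interval: e^(−kτ) = e^(−0.03194 × 49.0) = 0.2091
R = 1 / (1 − 0.2091) = 1.264
Css,max = 12.9 × 1.264 ≈ 16.3 µg/L

16.3 µg/L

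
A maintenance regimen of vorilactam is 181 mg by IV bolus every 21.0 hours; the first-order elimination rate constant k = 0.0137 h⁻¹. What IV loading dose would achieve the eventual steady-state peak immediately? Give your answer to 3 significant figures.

724 mg

Accumulation ratio R = 1 / (1 − e^(−kτ)) = 1 / (1 − e^(−0.01370×21.0)) = 1 / (1 − 0.7500) = 4.000
Loading dose = maintenance dose × R = 181 × 4.000 ≈ 724 mg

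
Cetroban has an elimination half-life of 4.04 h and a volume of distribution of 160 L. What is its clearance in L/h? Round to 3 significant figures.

27.5 L/h

k = ln 2 / t½ = ln 2 / 4.04 = 0.1716 h⁻¹
CL = k · V = 0.1716 × 160 ≈ 27.5 L/h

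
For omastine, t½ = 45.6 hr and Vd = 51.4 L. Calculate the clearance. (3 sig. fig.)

0.781 L/hr

k = ln 2 / t½ = ln 2 / 45.6 = 0.01520 hr⁻¹
CL = k · V = 0.01520 × 51.4 ≈ 0.781 L/hr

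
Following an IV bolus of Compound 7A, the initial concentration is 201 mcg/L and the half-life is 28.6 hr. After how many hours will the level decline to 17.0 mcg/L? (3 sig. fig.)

k = ln 2 / 28.6 = 0.02424 hr⁻¹
C(t) = C₀ e^(−kt)  ⇒  t = ln(C₀/C) / k
t = ln(201/17.0) / 0.02424 = 2.470 / 0.02424 ≈ 102 hours

102 hours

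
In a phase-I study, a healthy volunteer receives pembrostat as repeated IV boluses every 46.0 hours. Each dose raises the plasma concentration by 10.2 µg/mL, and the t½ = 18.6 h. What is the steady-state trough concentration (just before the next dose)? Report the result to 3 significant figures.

k = ln 2 / 18.6 = 0.03727 h⁻¹
Fraction remaining after one interval: e^(−kτ) = e^(−0.03727 × 46.0) = 0.1801
R = 1 / (1 − 0.1801) = 1.220
Css,max = 10.2 × 1.220 = 12.44 µg/mL
Css,min = Css,max × e^(−kτ) = 12.44 × 0.1801 ≈ 2.24 µg/mL

2.24 µg/mL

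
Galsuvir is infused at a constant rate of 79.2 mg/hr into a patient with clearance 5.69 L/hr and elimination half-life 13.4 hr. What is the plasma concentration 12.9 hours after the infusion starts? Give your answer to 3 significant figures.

Css = rate / CL = 79.2 / 5.69 = 13.92 µg/mL
k = ln 2 / 13.4 = 0.05173 hr⁻¹
C(t) = Css (1 − e^(−kt)) = 13.92 × (1 − e^(−0.6673)) = 13.92 × 0.4869 ≈ 6.78 µg/mL

6.78 µg/mL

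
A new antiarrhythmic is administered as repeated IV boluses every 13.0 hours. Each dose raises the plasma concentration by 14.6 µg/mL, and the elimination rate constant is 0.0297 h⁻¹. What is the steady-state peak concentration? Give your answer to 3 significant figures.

45.6 µg/mL

Fraction remaining after one interval: e^(−kτ) = e^(−0.02970 × 13.0) = 0.6797
R = 1 / (1 − 0.6797) = 3.122
Css,max = 14.6 × 3.122 ≈ 45.6 µg/mL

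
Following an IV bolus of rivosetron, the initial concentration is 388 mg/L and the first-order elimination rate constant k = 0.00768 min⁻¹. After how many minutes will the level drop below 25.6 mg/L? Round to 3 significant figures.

354 minutes

C(t) = C₀ e^(−kt)  ⇒  t = ln(C₀/C) / k
t = ln(388/25.6) / 0.007680 = 2.718 / 0.007680 ≈ 354 minutes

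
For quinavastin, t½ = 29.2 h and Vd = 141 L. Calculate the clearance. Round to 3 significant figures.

k = ln 2 / t½ = ln 2 / 29.2 = 0.02374 h⁻¹
CL = k · V = 0.02374 × 141 ≈ 3.35 L/h

3.35 L/h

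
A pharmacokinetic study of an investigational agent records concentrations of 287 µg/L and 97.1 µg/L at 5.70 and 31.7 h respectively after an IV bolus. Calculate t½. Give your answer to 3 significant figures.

16.6 hours

k = ln(C₁/C₂) / (t₂ − t₁) = ln(287/97.1) / (31.7 − 5.70)
  = 1.084 / 26.00 = 0.04168 h⁻¹
t½ = ln 2 / k = ln 2 / 0.04168 ≈ 16.6 hours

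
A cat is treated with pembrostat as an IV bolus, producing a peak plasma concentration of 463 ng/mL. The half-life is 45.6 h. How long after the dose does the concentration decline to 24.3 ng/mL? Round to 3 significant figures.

k = ln 2 / 45.6 = 0.01520 h⁻¹
C(t) = C₀ e^(−kt)  ⇒  t = ln(C₀/C) / k
t = ln(463/24.3) / 0.01520 = 2.947 / 0.01520 ≈ 194 hours

194 hours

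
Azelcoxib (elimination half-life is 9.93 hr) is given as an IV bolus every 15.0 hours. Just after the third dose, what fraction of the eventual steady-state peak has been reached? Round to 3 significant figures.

k = ln 2 / 9.93 = 0.06980 hr⁻¹
f_n = 1 − e^(−nkτ) = 1 − e^(−3 × 0.06980 × 15.0) = 1 − e^(−3.141) = 1 − 0.04323 ≈ 0.957

0.957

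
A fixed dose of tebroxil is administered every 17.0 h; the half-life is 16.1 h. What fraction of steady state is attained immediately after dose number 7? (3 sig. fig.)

k = ln 2 / 16.1 = 0.04305 h⁻¹
f_n = 1 − e^(−nkτ) = 1 − e^(−7 × 0.04305 × 17.0) = 1 − e^(−5.123) = 1 − 0.005957 ≈ 0.994

0.994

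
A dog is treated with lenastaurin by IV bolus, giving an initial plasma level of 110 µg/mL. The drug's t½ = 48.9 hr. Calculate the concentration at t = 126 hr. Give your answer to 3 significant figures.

18.4 µg/mL

k = ln 2 / 48.9 = 0.01417 hr⁻¹
C(t) = C₀ e^(−kt) = 110 × e^(−0.01417 × 126) = 110 × e^(−1.786) = 110 × 0.1676 ≈ 18.4 µg/mL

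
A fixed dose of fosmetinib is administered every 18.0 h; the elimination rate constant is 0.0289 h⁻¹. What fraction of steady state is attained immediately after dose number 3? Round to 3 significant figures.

f_n = 1 − e^(−nkτ) = 1 − e^(−3 × 0.02890 × 18.0) = 1 − e^(−1.561) = 1 − 0.2100 ≈ 0.790

0.790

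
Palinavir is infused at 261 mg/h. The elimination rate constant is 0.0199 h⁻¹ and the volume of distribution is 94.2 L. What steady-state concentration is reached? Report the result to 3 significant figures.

CL = k · V = 0.0199 × 94.2 = 1.875 L/h
Css = rate / CL = 261 / 1.875 ≈ 139 mg/L

139 mg/L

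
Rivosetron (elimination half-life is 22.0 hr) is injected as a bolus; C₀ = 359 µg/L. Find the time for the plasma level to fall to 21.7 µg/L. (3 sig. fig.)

k = ln 2 / 22.0 = 0.03151 hr⁻¹
C(t) = C₀ e^(−kt)  ⇒  t = ln(C₀/C) / k
t = ln(359/21.7) / 0.03151 = 2.806 / 0.03151 ≈ 89.1 hours

89.1 hours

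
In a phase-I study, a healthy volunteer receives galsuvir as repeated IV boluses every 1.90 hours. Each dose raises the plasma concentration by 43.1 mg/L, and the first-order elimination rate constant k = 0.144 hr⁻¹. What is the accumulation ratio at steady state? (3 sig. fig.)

4.18

Fraction remaining after one interval: e^(−kτ) = e^(−0.1440 × 1.90) = 0.7606
R = 1 / (1 − 0.7606) = 1 / 0.2394 ≈ 4.18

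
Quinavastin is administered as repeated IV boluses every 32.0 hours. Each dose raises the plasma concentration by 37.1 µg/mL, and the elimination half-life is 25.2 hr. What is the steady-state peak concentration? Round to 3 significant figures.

k = ln 2 / 25.2 = 0.02751 hr⁻¹
Fraction remaining after one interval: e^(−kτ) = e^(−0.02751 × 32.0) = 0.4147
R = 1 / (1 − 0.4147) = 1.709
Css,max = 37.1 × 1.709 ≈ 63.4 µg/mL

63.4 µg/mL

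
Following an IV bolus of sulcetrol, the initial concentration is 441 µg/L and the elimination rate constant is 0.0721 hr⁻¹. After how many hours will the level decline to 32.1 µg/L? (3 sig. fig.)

C(t) = C₀ e^(−kt)  ⇒  t = ln(C₀/C) / k
t = ln(441/32.1) / 0.07210 = 2.620 / 0.07210 ≈ 36.3 hours

36.3 hours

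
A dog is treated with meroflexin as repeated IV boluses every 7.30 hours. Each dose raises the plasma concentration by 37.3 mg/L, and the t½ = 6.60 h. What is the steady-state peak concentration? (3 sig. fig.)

69.7 mg/L

k = ln 2 / 6.60 = 0.1050 h⁻¹
Fraction remaining after one interval: e^(−kτ) = e^(−0.1050 × 7.30) = 0.4646
R = 1 / (1 − 0.4646) = 1.868
Css,max = 37.3 × 1.868 ≈ 69.7 mg/L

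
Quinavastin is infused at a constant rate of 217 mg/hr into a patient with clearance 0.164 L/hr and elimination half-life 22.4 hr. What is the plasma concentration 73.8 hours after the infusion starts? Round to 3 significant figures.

Css = rate / CL = 217 / 0.164 = 1323 µg/mL
k = ln 2 / 22.4 = 0.03094 hr⁻¹
C(t) = Css (1 − e^(−kt)) = 1323 × (1 − e^(−2.284)) = 1323 × 0.8981 ≈ 1190 µg/mL

1190 µg/mL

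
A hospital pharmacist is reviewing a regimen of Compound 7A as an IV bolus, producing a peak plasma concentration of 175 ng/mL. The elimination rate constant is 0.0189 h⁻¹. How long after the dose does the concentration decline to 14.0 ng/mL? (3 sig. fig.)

134 hours

C(t) = C₀ e^(−kt)  ⇒  t = ln(C₀/C) / k
t = ln(175/14.0) / 0.01890 = 2.526 / 0.01890 ≈ 134 hours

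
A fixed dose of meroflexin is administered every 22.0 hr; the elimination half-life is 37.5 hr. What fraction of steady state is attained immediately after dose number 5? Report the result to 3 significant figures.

k = ln 2 / 37.5 = 0.01848 hr⁻¹
f_n = 1 − e^(−nkτ) = 1 − e^(−5 × 0.01848 × 22.0) = 1 − e^(−2.033) = 1 − 0.1309 ≈ 0.869

0.869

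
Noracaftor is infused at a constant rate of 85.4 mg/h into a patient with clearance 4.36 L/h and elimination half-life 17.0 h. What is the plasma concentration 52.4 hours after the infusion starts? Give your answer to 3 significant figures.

Css = rate / CL = 85.4 / 4.36 = 19.59 mg/L
k = ln 2 / 17.0 = 0.04077 h⁻¹
C(t) = Css (1 − e^(−kt)) = 19.59 × (1 − e^(−2.137)) = 19.59 × 0.8819 ≈ 17.3 mg/L

17.3 mg/L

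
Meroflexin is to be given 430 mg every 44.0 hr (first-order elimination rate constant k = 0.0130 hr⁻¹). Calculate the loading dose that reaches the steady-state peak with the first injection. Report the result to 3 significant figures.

Accumulation ratio R = 1 / (1 − e^(−kτ)) = 1 / (1 − e^(−0.01300×44.0)) = 1 / (1 − 0.5644) = 2.296
Loading dose = maintenance dose × R = 430 × 2.296 ≈ 987 mg

987 mg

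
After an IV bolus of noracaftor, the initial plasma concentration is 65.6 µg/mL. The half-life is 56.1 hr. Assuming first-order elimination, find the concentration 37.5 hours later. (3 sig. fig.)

41.3 µg/mL

k = ln 2 / 56.1 = 0.01236 hr⁻¹
37.5 hr is 0.6684 half-lives, so C = 65.6 × (1/2)^0.6684 = 65.6 × 0.6292 ≈ 41.3 µg/mL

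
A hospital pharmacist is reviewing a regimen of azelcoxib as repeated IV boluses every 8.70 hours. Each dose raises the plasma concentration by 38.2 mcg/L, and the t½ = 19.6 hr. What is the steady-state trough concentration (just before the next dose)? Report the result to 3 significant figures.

k = ln 2 / 19.6 = 0.03536 hr⁻¹
Fraction remaining after one interval: e^(−kτ) = e^(−0.03536 × 8.70) = 0.7352
R = 1 / (1 − 0.7352) = 3.776
Css,max = 38.2 × 3.776 = 144.2 mcg/L
Css,min = Css,max × e^(−kτ) = 144.2 × 0.7352 ≈ 106 mcg/L

106 mcg/L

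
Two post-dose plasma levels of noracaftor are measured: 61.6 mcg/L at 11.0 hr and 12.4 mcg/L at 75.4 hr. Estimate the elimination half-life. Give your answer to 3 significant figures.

k = ln(C₁/C₂) / (t₂ − t₁) = ln(61.6/12.4) / (75.4 − 11.0)
  = 1.603 / 64.40 = 0.02489 hr⁻¹
t½ = ln 2 / k = ln 2 / 0.02489 ≈ 27.8 hours

27.8 hours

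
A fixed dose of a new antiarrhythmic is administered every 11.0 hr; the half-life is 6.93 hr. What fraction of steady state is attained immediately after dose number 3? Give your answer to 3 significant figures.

0.963

k = ln 2 / 6.93 = 0.1000 hr⁻¹
f_n = 1 − e^(−nkτ) = 1 − e^(−3 × 0.1000 × 11.0) = 1 − e^(−3.301) = 1 − 0.03686 ≈ 0.963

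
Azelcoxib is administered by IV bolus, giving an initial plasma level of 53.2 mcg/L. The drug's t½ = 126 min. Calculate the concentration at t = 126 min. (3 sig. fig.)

26.6 mcg/L

k = ln 2 / 126 = 0.005501 min⁻¹
C(t) = C₀ e^(−kt) = 53.2 × e^(−0.005501 × 126) = 53.2 × e^(−0.6931) = 53.2 × 0.5000 ≈ 26.6 mcg/L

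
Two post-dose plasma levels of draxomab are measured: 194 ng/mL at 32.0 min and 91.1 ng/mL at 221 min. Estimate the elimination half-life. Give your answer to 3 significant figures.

173 minutes

k = ln(C₁/C₂) / (t₂ − t₁) = ln(194/91.1) / (221 − 32.0)
  = 0.7559 / 189.0 = 0.003999 min⁻¹
t½ = ln 2 / k = ln 2 / 0.003999 ≈ 173 minutes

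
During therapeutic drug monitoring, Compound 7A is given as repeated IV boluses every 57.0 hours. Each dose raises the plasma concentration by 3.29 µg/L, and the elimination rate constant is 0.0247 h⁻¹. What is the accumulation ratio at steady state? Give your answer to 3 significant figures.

Fraction remaining after one interval: e^(−kτ) = e^(−0.02470 × 57.0) = 0.2447
R = 1 / (1 − 0.2447) = 1 / 0.7553 ≈ 1.32

1.32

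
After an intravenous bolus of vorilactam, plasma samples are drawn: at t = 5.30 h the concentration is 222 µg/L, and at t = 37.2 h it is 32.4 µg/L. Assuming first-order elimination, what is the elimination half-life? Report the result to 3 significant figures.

11.5 hours

k = ln(C₁/C₂) / (t₂ − t₁) = ln(222/32.4) / (37.2 − 5.30)
  = 1.925 / 31.90 = 0.06033 h⁻¹
t½ = ln 2 / k = ln 2 / 0.06033 ≈ 11.5 hours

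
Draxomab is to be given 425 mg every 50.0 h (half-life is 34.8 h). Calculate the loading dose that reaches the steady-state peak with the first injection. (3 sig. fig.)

674 mg

k = ln 2 / 34.8 = 0.01992 h⁻¹
Accumulation ratio R = 1 / (1 − e^(−kτ)) = 1 / (1 − e^(−0.01992×50.0)) = 1 / (1 − 0.3694) = 1.586
Loading dose = maintenance dose × R = 425 × 1.586 ≈ 674 mg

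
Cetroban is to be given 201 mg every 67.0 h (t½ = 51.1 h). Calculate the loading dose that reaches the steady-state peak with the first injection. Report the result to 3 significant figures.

k = ln 2 / 51.1 = 0.01356 h⁻¹
Accumulation ratio R = 1 / (1 − e^(−kτ)) = 1 / (1 − e^(−0.01356×67.0)) = 1 / (1 − 0.4030) = 1.675
Loading dose = maintenance dose × R = 201 × 1.675 ≈ 337 mg

337 mg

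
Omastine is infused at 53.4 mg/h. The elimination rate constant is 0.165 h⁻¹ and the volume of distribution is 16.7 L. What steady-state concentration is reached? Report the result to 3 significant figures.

19.4 µg/mL

CL = k · V = 0.165 × 16.7 = 2.756 L/h
Css = rate / CL = 53.4 / 2.756 ≈ 19.4 µg/mL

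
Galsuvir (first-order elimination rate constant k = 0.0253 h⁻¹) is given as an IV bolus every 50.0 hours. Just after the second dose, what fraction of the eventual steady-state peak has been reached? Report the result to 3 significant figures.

f_n = 1 − e^(−nkτ) = 1 − e^(−2 × 0.02530 × 50.0) = 1 − e^(−2.530) = 1 − 0.07966 ≈ 0.920

0.920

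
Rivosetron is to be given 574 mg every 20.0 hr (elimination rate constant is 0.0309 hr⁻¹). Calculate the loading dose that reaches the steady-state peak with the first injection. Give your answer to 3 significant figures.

1250 mg

Accumulation ratio R = 1 / (1 − e^(−kτ)) = 1 / (1 − e^(−0.03090×20.0)) = 1 / (1 − 0.5390) = 2.169
Loading dose = maintenance dose × R = 574 × 2.169 ≈ 1250 mg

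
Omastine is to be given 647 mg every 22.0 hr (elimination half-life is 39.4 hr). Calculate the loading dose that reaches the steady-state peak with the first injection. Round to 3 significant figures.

k = ln 2 / 39.4 = 0.01759 hr⁻¹
Accumulation ratio R = 1 / (1 − e^(−kτ)) = 1 / (1 − e^(−0.01759×22.0)) = 1 / (1 − 0.6791) = 3.116
Loading dose = maintenance dose × R = 647 × 3.116 ≈ 2020 mg

2020 mg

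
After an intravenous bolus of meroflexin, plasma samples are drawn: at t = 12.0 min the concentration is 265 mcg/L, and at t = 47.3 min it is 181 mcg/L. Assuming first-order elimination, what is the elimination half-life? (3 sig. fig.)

64.2 minutes

k = ln(C₁/C₂) / (t₂ − t₁) = ln(265/181) / (47.3 − 12.0)
  = 0.3812 / 35.30 = 0.01080 min⁻¹
t½ = ln 2 / k = ln 2 / 0.01080 ≈ 64.2 minutes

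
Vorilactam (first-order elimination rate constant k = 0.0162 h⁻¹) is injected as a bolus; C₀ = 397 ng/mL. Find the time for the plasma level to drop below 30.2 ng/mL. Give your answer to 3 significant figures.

C(t) = C₀ e^(−kt)  ⇒  t = ln(C₀/C) / k
t = ln(397/30.2) / 0.01620 = 2.576 / 0.01620 ≈ 159 hours

159 hours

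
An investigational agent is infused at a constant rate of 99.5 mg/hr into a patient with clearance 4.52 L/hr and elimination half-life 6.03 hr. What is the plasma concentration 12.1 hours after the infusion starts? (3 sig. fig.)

Css = rate / CL = 99.5 / 4.52 = 22.01 mg/L
k = ln 2 / 6.03 = 0.1149 hr⁻¹
C(t) = Css (1 − e^(−kt)) = 22.01 × (1 − e^(−1.391)) = 22.01 × 0.7511 ≈ 16.5 mg/L

16.5 mg/L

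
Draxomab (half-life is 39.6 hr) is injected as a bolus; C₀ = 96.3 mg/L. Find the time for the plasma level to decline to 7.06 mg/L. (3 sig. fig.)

k = ln 2 / 39.6 = 0.01750 hr⁻¹
C(t) = C₀ e^(−kt)  ⇒  t = ln(C₀/C) / k
t = ln(96.3/7.06) / 0.01750 = 2.613 / 0.01750 ≈ 149 hours

149 hours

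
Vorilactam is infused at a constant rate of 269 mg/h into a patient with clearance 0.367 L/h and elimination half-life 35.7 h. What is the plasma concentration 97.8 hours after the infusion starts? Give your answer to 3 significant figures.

Css = rate / CL = 269 / 0.367 = 733.0 mg/L
k = ln 2 / 35.7 = 0.01942 h⁻¹
C(t) = Css (1 − e^(−kt)) = 733.0 × (1 − e^(−1.899)) = 733.0 × 0.8503 ≈ 623 mg/L

623 mg/L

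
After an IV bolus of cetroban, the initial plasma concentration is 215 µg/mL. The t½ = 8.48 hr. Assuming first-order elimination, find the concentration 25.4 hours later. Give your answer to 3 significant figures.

27.0 µg/mL

k = ln 2 / 8.48 = 0.08174 hr⁻¹
25.4 hr is 2.995 half-lives, so C = 215 × (1/2)^2.995 = 215 × 0.1254 ≈ 27.0 µg/mL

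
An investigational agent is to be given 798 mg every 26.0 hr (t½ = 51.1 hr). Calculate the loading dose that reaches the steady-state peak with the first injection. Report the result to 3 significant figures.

2690 mg

k = ln 2 / 51.1 = 0.01356 hr⁻¹
Accumulation ratio R = 1 / (1 − e^(−kτ)) = 1 / (1 − e^(−0.01356×26.0)) = 1 / (1 − 0.7028) = 3.365
Loading dose = maintenance dose × R = 798 × 3.365 ≈ 2690 mg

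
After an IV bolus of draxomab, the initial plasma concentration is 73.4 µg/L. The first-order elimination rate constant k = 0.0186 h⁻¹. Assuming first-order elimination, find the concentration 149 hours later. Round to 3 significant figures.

C(t) = C₀ e^(−kt) = 73.4 × e^(−0.01860 × 149) = 73.4 × e^(−2.771) = 73.4 × 0.06257 ≈ 4.59 µg/L

4.59 µg/L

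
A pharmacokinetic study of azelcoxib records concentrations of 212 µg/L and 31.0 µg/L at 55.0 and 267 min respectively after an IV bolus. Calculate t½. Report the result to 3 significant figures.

76.4 minutes

k = ln(C₁/C₂) / (t₂ − t₁) = ln(212/31.0) / (267 − 55.0)
  = 1.923 / 212.0 = 0.009069 min⁻¹
t½ = ln 2 / k = ln 2 / 0.009069 ≈ 76.4 minutes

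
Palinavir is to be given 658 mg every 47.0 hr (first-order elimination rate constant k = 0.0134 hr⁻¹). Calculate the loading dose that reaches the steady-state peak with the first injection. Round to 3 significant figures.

Accumulation ratio R = 1 / (1 − e^(−kτ)) = 1 / (1 − e^(−0.01340×47.0)) = 1 / (1 − 0.5327) = 2.140
Loading dose = maintenance dose × R = 658 × 2.140 ≈ 1410 mg

1410 mg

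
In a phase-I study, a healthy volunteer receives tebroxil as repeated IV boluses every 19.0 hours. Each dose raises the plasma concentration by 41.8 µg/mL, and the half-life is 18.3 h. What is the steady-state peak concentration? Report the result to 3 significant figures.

k = ln 2 / 18.3 = 0.03788 h⁻¹
Fraction remaining after one interval: e^(−kτ) = e^(−0.03788 × 19.0) = 0.4869
R = 1 / (1 − 0.4869) = 1.949
Css,max = 41.8 × 1.949 ≈ 81.5 µg/mL

81.5 µg/mL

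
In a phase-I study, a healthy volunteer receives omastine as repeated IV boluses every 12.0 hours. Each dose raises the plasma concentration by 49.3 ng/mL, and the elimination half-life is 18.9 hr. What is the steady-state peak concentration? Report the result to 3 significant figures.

138 ng/mL

k = ln 2 / 18.9 = 0.03667 hr⁻¹
Fraction remaining after one interval: e^(−kτ) = e^(−0.03667 × 12.0) = 0.6440
R = 1 / (1 − 0.6440) = 2.809
Css,max = 49.3 × 2.809 ≈ 138 ng/mL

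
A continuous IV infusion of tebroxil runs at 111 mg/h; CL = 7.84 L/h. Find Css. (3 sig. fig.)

Css = infusion rate / CL = 111 / 7.84 ≈ 14.2 µg/mL

14.2 µg/mL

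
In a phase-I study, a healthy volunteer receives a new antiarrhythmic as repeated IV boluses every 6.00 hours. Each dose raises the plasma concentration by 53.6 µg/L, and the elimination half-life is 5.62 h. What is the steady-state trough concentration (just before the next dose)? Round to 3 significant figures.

k = ln 2 / 5.62 = 0.1233 h⁻¹
Fraction remaining after one interval: e^(−kτ) = e^(−0.1233 × 6.00) = 0.4771
R = 1 / (1 − 0.4771) = 1.912
Css,max = 53.6 × 1.912 = 102.5 µg/L
Css,min = Css,max × e^(−kτ) = 102.5 × 0.4771 ≈ 48.9 µg/L

48.9 µg/L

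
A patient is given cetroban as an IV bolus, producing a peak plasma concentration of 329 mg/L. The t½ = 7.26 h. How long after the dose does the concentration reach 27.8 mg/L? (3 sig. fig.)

25.9 hours

k = ln 2 / 7.26 = 0.09547 h⁻¹
C(t) = C₀ e^(−kt)  ⇒  t = ln(C₀/C) / k
t = ln(329/27.8) / 0.09547 = 2.471 / 0.09547 ≈ 25.9 hours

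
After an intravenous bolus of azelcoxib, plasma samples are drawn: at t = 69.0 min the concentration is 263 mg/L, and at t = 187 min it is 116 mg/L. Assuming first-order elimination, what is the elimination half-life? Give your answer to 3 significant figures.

99.9 minutes

k = ln(C₁/C₂) / (t₂ − t₁) = ln(263/116) / (187 − 69.0)
  = 0.8186 / 118.0 = 0.006937 min⁻¹
t½ = ln 2 / k = ln 2 / 0.006937 ≈ 99.9 minutes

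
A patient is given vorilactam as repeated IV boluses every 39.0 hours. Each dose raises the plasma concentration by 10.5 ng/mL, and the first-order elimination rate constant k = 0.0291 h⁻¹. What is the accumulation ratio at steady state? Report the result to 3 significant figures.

Fraction remaining after one interval: e^(−kτ) = e^(−0.02910 × 39.0) = 0.3215
R = 1 / (1 − 0.3215) = 1 / 0.6785 ≈ 1.47

1.47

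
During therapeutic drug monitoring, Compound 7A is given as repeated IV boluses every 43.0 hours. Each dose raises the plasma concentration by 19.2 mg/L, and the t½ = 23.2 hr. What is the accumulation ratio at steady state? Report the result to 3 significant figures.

1.38

k = ln 2 / 23.2 = 0.02988 hr⁻¹
Fraction remaining after one interval: e^(−kτ) = e^(−0.02988 × 43.0) = 0.2767
R = 1 / (1 − 0.2767) = 1 / 0.7233 ≈ 1.38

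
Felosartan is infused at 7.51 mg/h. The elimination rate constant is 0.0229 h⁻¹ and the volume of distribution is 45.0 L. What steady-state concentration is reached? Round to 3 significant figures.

CL = k · V = 0.0229 × 45.0 = 1.030 L/h
Css = rate / CL = 7.51 / 1.030 ≈ 7.29 mg/L

7.29 mg/L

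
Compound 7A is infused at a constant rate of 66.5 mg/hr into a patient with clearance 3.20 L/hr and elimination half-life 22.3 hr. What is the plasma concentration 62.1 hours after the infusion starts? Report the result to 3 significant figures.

Css = rate / CL = 66.5 / 3.20 = 20.78 mg/L
k = ln 2 / 22.3 = 0.03108 hr⁻¹
C(t) = Css (1 − e^(−kt)) = 20.78 × (1 − e^(−1.930)) = 20.78 × 0.8549 ≈ 17.8 mg/L

17.8 mg/L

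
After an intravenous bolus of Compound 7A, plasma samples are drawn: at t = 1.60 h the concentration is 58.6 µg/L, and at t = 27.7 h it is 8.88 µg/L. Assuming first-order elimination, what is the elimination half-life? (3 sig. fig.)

k = ln(C₁/C₂) / (t₂ − t₁) = ln(58.6/8.88) / (27.7 − 1.60)
  = 1.887 / 26.10 = 0.07230 h⁻¹
t½ = ln 2 / k = ln 2 / 0.07230 ≈ 9.59 hours

9.59 hours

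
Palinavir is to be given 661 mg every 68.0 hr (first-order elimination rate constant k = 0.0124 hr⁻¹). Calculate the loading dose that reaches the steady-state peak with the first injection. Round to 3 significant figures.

Accumulation ratio R = 1 / (1 − e^(−kτ)) = 1 / (1 − e^(−0.01240×68.0)) = 1 / (1 − 0.4303) = 1.755
Loading dose = maintenance dose × R = 661 × 1.755 ≈ 1160 mg

1160 mg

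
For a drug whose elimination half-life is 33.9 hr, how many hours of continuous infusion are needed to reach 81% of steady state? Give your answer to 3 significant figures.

k = ln 2 / 33.9 = 0.02045 hr⁻¹
f = 1 − e^(−kt)  ⇒  t = −ln(1 − f) / k
t = −ln(1 − 0.81) / 0.02045 = 1.661 / 0.02045 ≈ 81.2 hours

81.2 hours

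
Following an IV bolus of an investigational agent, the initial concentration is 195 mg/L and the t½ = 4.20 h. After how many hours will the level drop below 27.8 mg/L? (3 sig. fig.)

11.8 hours

k = ln 2 / 4.20 = 0.1650 h⁻¹
C(t) = C₀ e^(−kt)  ⇒  t = ln(C₀/C) / k
t = ln(195/27.8) / 0.1650 = 1.948 / 0.1650 ≈ 11.8 hours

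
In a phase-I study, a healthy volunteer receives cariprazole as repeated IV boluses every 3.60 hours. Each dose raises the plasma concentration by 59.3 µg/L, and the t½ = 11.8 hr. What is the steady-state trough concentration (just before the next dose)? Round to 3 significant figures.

252 µg/L

k = ln 2 / 11.8 = 0.05874 hr⁻¹
Fraction remaining after one interval: e^(−kτ) = e^(−0.05874 × 3.60) = 0.8094
R = 1 / (1 − 0.8094) = 5.246
Css,max = 59.3 × 5.246 = 311.1 µg/L
Css,min = Css,max × e^(−kτ) = 311.1 × 0.8094 ≈ 252 µg/L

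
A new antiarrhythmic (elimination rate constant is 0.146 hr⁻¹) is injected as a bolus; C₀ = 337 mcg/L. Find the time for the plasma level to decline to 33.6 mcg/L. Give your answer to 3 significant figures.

15.8 hours

C(t) = C₀ e^(−kt)  ⇒  t = ln(C₀/C) / k
t = ln(337/33.6) / 0.1460 = 2.306 / 0.1460 ≈ 15.8 hours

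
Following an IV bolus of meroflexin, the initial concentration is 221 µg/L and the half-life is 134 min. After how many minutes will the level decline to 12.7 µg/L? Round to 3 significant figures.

k = ln 2 / 134 = 0.005173 min⁻¹
C(t) = C₀ e^(−kt)  ⇒  t = ln(C₀/C) / k
t = ln(221/12.7) / 0.005173 = 2.857 / 0.005173 ≈ 552 minutes

552 minutes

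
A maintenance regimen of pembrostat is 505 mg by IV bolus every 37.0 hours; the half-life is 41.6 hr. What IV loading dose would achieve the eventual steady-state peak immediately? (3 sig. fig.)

k = ln 2 / 41.6 = 0.01666 hr⁻¹
Accumulation ratio R = 1 / (1 − e^(−kτ)) = 1 / (1 − e^(−0.01666×37.0)) = 1 / (1 − 0.5398) = 2.173
Loading dose = maintenance dose × R = 505 × 2.173 ≈ 1100 mg

1100 mg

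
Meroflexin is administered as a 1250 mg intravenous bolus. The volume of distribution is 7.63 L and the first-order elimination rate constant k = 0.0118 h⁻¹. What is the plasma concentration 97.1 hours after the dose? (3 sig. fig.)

52.1 µg/mL

C₀ = dose / V = 1250 / 7.63 = 163.8 µg/mL
C(t) = C₀ e^(−kt) = 163.8 × e^(−0.01180 × 97.1) = 163.8 × e^(−1.146) = 163.8 × 0.3180 ≈ 52.1 µg/mL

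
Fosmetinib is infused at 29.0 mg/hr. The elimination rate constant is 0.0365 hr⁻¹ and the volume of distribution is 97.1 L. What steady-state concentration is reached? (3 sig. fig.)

CL = k · V = 0.0365 × 97.1 = 3.544 L/hr
Css = rate / CL = 29.0 / 3.544 ≈ 8.18 µg/mL

8.18 µg/mL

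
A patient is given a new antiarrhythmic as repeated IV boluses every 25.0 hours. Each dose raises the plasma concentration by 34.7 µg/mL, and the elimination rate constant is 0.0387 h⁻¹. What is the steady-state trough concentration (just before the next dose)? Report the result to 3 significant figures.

Fraction remaining after one interval: e^(−kτ) = e^(−0.03870 × 25.0) = 0.3800
R = 1 / (1 − 0.3800) = 1.613
Css,max = 34.7 × 1.613 = 55.97 µg/mL
Css,min = Css,max × e^(−kτ) = 55.97 × 0.3800 ≈ 21.3 µg/mL

21.3 µg/mL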